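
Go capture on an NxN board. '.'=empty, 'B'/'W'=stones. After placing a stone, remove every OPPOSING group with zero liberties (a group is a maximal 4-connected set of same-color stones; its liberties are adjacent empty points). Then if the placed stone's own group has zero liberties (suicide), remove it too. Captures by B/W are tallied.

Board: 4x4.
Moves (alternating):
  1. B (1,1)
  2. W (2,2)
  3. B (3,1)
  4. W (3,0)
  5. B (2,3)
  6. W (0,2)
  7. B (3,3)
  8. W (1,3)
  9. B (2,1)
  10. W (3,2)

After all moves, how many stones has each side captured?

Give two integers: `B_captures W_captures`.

Answer: 0 2

Derivation:
Move 1: B@(1,1) -> caps B=0 W=0
Move 2: W@(2,2) -> caps B=0 W=0
Move 3: B@(3,1) -> caps B=0 W=0
Move 4: W@(3,0) -> caps B=0 W=0
Move 5: B@(2,3) -> caps B=0 W=0
Move 6: W@(0,2) -> caps B=0 W=0
Move 7: B@(3,3) -> caps B=0 W=0
Move 8: W@(1,3) -> caps B=0 W=0
Move 9: B@(2,1) -> caps B=0 W=0
Move 10: W@(3,2) -> caps B=0 W=2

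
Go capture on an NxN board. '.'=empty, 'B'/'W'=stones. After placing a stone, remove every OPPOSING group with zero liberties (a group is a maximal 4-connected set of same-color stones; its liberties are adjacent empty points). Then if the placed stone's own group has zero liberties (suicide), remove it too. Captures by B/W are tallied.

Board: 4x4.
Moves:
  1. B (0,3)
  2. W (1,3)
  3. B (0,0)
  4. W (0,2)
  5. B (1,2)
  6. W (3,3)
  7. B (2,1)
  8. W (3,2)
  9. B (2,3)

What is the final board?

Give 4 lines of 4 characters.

Answer: B.W.
..BW
.B.B
..WW

Derivation:
Move 1: B@(0,3) -> caps B=0 W=0
Move 2: W@(1,3) -> caps B=0 W=0
Move 3: B@(0,0) -> caps B=0 W=0
Move 4: W@(0,2) -> caps B=0 W=1
Move 5: B@(1,2) -> caps B=0 W=1
Move 6: W@(3,3) -> caps B=0 W=1
Move 7: B@(2,1) -> caps B=0 W=1
Move 8: W@(3,2) -> caps B=0 W=1
Move 9: B@(2,3) -> caps B=0 W=1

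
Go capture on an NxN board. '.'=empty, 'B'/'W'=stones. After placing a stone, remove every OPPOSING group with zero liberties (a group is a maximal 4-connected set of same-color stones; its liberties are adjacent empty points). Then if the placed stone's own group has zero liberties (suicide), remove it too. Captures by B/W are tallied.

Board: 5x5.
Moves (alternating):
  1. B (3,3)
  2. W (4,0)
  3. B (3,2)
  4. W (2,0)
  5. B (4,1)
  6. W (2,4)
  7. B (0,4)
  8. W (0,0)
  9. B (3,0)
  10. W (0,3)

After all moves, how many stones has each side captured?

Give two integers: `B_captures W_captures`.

Move 1: B@(3,3) -> caps B=0 W=0
Move 2: W@(4,0) -> caps B=0 W=0
Move 3: B@(3,2) -> caps B=0 W=0
Move 4: W@(2,0) -> caps B=0 W=0
Move 5: B@(4,1) -> caps B=0 W=0
Move 6: W@(2,4) -> caps B=0 W=0
Move 7: B@(0,4) -> caps B=0 W=0
Move 8: W@(0,0) -> caps B=0 W=0
Move 9: B@(3,0) -> caps B=1 W=0
Move 10: W@(0,3) -> caps B=1 W=0

Answer: 1 0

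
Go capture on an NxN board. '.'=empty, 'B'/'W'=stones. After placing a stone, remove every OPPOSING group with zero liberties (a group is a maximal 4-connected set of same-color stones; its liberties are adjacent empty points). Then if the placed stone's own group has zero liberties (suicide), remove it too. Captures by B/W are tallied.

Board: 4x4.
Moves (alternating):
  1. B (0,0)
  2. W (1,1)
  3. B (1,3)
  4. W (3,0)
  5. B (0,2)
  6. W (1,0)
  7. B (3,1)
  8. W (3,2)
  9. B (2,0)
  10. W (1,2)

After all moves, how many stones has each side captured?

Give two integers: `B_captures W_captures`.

Move 1: B@(0,0) -> caps B=0 W=0
Move 2: W@(1,1) -> caps B=0 W=0
Move 3: B@(1,3) -> caps B=0 W=0
Move 4: W@(3,0) -> caps B=0 W=0
Move 5: B@(0,2) -> caps B=0 W=0
Move 6: W@(1,0) -> caps B=0 W=0
Move 7: B@(3,1) -> caps B=0 W=0
Move 8: W@(3,2) -> caps B=0 W=0
Move 9: B@(2,0) -> caps B=1 W=0
Move 10: W@(1,2) -> caps B=1 W=0

Answer: 1 0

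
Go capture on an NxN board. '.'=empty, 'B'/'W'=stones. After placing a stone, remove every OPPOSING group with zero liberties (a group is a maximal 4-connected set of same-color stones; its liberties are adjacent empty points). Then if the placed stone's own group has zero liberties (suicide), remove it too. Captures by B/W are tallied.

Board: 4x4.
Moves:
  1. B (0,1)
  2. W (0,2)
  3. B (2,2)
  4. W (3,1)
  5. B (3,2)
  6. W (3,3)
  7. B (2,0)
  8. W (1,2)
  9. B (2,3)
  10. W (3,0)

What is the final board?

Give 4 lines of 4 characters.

Move 1: B@(0,1) -> caps B=0 W=0
Move 2: W@(0,2) -> caps B=0 W=0
Move 3: B@(2,2) -> caps B=0 W=0
Move 4: W@(3,1) -> caps B=0 W=0
Move 5: B@(3,2) -> caps B=0 W=0
Move 6: W@(3,3) -> caps B=0 W=0
Move 7: B@(2,0) -> caps B=0 W=0
Move 8: W@(1,2) -> caps B=0 W=0
Move 9: B@(2,3) -> caps B=1 W=0
Move 10: W@(3,0) -> caps B=1 W=0

Answer: .BW.
..W.
B.BB
WWB.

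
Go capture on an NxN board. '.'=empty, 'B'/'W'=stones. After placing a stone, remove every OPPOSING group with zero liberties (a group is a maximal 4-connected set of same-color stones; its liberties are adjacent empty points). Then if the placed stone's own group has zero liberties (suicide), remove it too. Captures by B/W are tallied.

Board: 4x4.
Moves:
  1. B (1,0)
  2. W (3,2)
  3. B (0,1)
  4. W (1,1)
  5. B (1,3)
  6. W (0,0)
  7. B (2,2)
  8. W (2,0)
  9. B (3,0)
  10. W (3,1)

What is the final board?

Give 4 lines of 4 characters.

Move 1: B@(1,0) -> caps B=0 W=0
Move 2: W@(3,2) -> caps B=0 W=0
Move 3: B@(0,1) -> caps B=0 W=0
Move 4: W@(1,1) -> caps B=0 W=0
Move 5: B@(1,3) -> caps B=0 W=0
Move 6: W@(0,0) -> caps B=0 W=0
Move 7: B@(2,2) -> caps B=0 W=0
Move 8: W@(2,0) -> caps B=0 W=0
Move 9: B@(3,0) -> caps B=0 W=0
Move 10: W@(3,1) -> caps B=0 W=1

Answer: .B..
BW.B
W.B.
.WW.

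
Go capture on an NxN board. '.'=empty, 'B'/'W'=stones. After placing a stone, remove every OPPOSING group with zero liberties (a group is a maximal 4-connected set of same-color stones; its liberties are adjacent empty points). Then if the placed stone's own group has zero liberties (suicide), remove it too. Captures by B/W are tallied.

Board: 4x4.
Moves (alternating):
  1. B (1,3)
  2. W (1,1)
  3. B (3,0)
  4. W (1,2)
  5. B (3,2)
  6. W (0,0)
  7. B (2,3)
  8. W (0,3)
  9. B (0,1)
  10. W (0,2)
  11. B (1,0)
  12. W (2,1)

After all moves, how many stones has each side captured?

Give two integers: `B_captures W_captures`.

Move 1: B@(1,3) -> caps B=0 W=0
Move 2: W@(1,1) -> caps B=0 W=0
Move 3: B@(3,0) -> caps B=0 W=0
Move 4: W@(1,2) -> caps B=0 W=0
Move 5: B@(3,2) -> caps B=0 W=0
Move 6: W@(0,0) -> caps B=0 W=0
Move 7: B@(2,3) -> caps B=0 W=0
Move 8: W@(0,3) -> caps B=0 W=0
Move 9: B@(0,1) -> caps B=0 W=0
Move 10: W@(0,2) -> caps B=0 W=1
Move 11: B@(1,0) -> caps B=0 W=1
Move 12: W@(2,1) -> caps B=0 W=1

Answer: 0 1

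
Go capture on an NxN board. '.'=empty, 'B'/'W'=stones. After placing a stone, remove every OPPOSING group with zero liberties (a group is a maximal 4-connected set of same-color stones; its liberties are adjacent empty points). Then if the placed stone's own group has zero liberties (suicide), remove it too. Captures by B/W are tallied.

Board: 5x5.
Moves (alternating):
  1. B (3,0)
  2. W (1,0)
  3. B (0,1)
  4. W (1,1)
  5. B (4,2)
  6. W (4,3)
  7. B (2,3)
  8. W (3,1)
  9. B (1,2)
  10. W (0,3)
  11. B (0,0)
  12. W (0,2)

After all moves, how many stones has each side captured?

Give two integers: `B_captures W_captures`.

Move 1: B@(3,0) -> caps B=0 W=0
Move 2: W@(1,0) -> caps B=0 W=0
Move 3: B@(0,1) -> caps B=0 W=0
Move 4: W@(1,1) -> caps B=0 W=0
Move 5: B@(4,2) -> caps B=0 W=0
Move 6: W@(4,3) -> caps B=0 W=0
Move 7: B@(2,3) -> caps B=0 W=0
Move 8: W@(3,1) -> caps B=0 W=0
Move 9: B@(1,2) -> caps B=0 W=0
Move 10: W@(0,3) -> caps B=0 W=0
Move 11: B@(0,0) -> caps B=0 W=0
Move 12: W@(0,2) -> caps B=0 W=2

Answer: 0 2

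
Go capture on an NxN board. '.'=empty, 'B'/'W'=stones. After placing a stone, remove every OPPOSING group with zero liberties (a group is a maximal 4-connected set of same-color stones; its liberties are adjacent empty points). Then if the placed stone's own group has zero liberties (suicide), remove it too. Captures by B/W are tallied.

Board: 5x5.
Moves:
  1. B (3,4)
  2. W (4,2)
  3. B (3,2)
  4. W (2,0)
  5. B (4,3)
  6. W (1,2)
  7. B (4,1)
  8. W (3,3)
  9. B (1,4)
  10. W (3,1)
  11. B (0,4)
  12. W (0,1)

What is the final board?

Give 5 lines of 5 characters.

Answer: .W..B
..W.B
W....
.WBWB
.B.B.

Derivation:
Move 1: B@(3,4) -> caps B=0 W=0
Move 2: W@(4,2) -> caps B=0 W=0
Move 3: B@(3,2) -> caps B=0 W=0
Move 4: W@(2,0) -> caps B=0 W=0
Move 5: B@(4,3) -> caps B=0 W=0
Move 6: W@(1,2) -> caps B=0 W=0
Move 7: B@(4,1) -> caps B=1 W=0
Move 8: W@(3,3) -> caps B=1 W=0
Move 9: B@(1,4) -> caps B=1 W=0
Move 10: W@(3,1) -> caps B=1 W=0
Move 11: B@(0,4) -> caps B=1 W=0
Move 12: W@(0,1) -> caps B=1 W=0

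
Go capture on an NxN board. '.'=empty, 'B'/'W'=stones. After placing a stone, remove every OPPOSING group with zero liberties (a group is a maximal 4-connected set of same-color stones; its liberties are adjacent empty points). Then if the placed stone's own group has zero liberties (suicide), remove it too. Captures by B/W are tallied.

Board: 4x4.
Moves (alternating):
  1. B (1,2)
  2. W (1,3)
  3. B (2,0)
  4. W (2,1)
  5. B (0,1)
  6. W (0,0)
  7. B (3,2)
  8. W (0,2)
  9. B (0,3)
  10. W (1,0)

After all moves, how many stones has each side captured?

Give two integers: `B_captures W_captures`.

Move 1: B@(1,2) -> caps B=0 W=0
Move 2: W@(1,3) -> caps B=0 W=0
Move 3: B@(2,0) -> caps B=0 W=0
Move 4: W@(2,1) -> caps B=0 W=0
Move 5: B@(0,1) -> caps B=0 W=0
Move 6: W@(0,0) -> caps B=0 W=0
Move 7: B@(3,2) -> caps B=0 W=0
Move 8: W@(0,2) -> caps B=0 W=0
Move 9: B@(0,3) -> caps B=1 W=0
Move 10: W@(1,0) -> caps B=1 W=0

Answer: 1 0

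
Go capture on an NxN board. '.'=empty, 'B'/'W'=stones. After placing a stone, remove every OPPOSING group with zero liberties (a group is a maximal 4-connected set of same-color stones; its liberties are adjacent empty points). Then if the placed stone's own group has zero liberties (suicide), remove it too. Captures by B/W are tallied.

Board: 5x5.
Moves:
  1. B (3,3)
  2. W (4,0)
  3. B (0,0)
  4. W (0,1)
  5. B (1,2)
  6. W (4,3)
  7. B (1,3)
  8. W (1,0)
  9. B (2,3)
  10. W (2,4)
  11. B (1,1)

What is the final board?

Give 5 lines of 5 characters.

Move 1: B@(3,3) -> caps B=0 W=0
Move 2: W@(4,0) -> caps B=0 W=0
Move 3: B@(0,0) -> caps B=0 W=0
Move 4: W@(0,1) -> caps B=0 W=0
Move 5: B@(1,2) -> caps B=0 W=0
Move 6: W@(4,3) -> caps B=0 W=0
Move 7: B@(1,3) -> caps B=0 W=0
Move 8: W@(1,0) -> caps B=0 W=1
Move 9: B@(2,3) -> caps B=0 W=1
Move 10: W@(2,4) -> caps B=0 W=1
Move 11: B@(1,1) -> caps B=0 W=1

Answer: .W...
WBBB.
...BW
...B.
W..W.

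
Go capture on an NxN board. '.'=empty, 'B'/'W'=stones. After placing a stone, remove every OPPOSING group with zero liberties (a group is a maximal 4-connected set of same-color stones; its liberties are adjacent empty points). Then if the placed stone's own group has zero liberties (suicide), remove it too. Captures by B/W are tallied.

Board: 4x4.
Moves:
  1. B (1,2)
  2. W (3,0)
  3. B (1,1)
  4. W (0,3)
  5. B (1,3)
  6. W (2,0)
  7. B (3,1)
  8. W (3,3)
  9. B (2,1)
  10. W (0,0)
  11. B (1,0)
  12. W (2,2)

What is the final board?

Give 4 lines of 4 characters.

Answer: W..W
BBBB
.BW.
.B.W

Derivation:
Move 1: B@(1,2) -> caps B=0 W=0
Move 2: W@(3,0) -> caps B=0 W=0
Move 3: B@(1,1) -> caps B=0 W=0
Move 4: W@(0,3) -> caps B=0 W=0
Move 5: B@(1,3) -> caps B=0 W=0
Move 6: W@(2,0) -> caps B=0 W=0
Move 7: B@(3,1) -> caps B=0 W=0
Move 8: W@(3,3) -> caps B=0 W=0
Move 9: B@(2,1) -> caps B=0 W=0
Move 10: W@(0,0) -> caps B=0 W=0
Move 11: B@(1,0) -> caps B=2 W=0
Move 12: W@(2,2) -> caps B=2 W=0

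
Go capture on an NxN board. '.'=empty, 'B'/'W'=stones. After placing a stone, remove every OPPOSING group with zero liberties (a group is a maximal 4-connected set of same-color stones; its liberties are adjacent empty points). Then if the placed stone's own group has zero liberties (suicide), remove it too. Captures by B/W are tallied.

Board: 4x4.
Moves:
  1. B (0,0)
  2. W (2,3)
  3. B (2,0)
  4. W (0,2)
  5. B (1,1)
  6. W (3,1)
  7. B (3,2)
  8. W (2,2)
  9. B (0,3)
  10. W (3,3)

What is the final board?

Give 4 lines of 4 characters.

Answer: B.WB
.B..
B.WW
.W.W

Derivation:
Move 1: B@(0,0) -> caps B=0 W=0
Move 2: W@(2,3) -> caps B=0 W=0
Move 3: B@(2,0) -> caps B=0 W=0
Move 4: W@(0,2) -> caps B=0 W=0
Move 5: B@(1,1) -> caps B=0 W=0
Move 6: W@(3,1) -> caps B=0 W=0
Move 7: B@(3,2) -> caps B=0 W=0
Move 8: W@(2,2) -> caps B=0 W=0
Move 9: B@(0,3) -> caps B=0 W=0
Move 10: W@(3,3) -> caps B=0 W=1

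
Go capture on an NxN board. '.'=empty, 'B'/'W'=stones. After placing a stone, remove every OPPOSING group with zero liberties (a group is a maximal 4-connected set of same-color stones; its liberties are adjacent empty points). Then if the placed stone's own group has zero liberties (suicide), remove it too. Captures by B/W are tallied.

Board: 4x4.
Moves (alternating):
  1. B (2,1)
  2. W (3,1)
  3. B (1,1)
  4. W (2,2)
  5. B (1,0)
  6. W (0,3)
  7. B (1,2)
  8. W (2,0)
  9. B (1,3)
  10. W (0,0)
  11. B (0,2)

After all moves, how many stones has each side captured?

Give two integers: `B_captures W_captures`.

Answer: 1 0

Derivation:
Move 1: B@(2,1) -> caps B=0 W=0
Move 2: W@(3,1) -> caps B=0 W=0
Move 3: B@(1,1) -> caps B=0 W=0
Move 4: W@(2,2) -> caps B=0 W=0
Move 5: B@(1,0) -> caps B=0 W=0
Move 6: W@(0,3) -> caps B=0 W=0
Move 7: B@(1,2) -> caps B=0 W=0
Move 8: W@(2,0) -> caps B=0 W=0
Move 9: B@(1,3) -> caps B=0 W=0
Move 10: W@(0,0) -> caps B=0 W=0
Move 11: B@(0,2) -> caps B=1 W=0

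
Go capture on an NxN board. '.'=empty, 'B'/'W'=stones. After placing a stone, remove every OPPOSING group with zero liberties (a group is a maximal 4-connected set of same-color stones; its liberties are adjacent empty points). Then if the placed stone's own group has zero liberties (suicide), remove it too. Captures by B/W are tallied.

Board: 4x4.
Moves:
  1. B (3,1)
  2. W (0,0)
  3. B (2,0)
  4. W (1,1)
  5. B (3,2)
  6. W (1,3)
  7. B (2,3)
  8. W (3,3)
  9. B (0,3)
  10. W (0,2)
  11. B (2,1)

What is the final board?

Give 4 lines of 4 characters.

Answer: W.W.
.W.W
BB.B
.BB.

Derivation:
Move 1: B@(3,1) -> caps B=0 W=0
Move 2: W@(0,0) -> caps B=0 W=0
Move 3: B@(2,0) -> caps B=0 W=0
Move 4: W@(1,1) -> caps B=0 W=0
Move 5: B@(3,2) -> caps B=0 W=0
Move 6: W@(1,3) -> caps B=0 W=0
Move 7: B@(2,3) -> caps B=0 W=0
Move 8: W@(3,3) -> caps B=0 W=0
Move 9: B@(0,3) -> caps B=0 W=0
Move 10: W@(0,2) -> caps B=0 W=1
Move 11: B@(2,1) -> caps B=0 W=1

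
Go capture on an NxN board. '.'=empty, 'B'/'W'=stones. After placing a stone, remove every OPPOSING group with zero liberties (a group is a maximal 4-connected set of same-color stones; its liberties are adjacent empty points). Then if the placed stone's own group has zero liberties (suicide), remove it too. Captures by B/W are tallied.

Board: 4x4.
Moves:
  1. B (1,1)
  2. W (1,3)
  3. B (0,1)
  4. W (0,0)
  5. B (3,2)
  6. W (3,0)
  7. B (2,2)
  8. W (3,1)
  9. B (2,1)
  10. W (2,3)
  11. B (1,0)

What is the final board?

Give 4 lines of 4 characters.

Answer: .B..
BB.W
.BBW
WWB.

Derivation:
Move 1: B@(1,1) -> caps B=0 W=0
Move 2: W@(1,3) -> caps B=0 W=0
Move 3: B@(0,1) -> caps B=0 W=0
Move 4: W@(0,0) -> caps B=0 W=0
Move 5: B@(3,2) -> caps B=0 W=0
Move 6: W@(3,0) -> caps B=0 W=0
Move 7: B@(2,2) -> caps B=0 W=0
Move 8: W@(3,1) -> caps B=0 W=0
Move 9: B@(2,1) -> caps B=0 W=0
Move 10: W@(2,3) -> caps B=0 W=0
Move 11: B@(1,0) -> caps B=1 W=0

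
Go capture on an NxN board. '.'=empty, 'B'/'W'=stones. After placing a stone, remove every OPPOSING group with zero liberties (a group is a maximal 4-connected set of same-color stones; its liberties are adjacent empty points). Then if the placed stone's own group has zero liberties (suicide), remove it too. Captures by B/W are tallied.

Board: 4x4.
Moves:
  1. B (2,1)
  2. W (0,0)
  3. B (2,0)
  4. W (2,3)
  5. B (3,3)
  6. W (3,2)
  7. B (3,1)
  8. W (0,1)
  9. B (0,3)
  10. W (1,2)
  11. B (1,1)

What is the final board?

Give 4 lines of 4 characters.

Answer: WW.B
.BW.
BB.W
.BW.

Derivation:
Move 1: B@(2,1) -> caps B=0 W=0
Move 2: W@(0,0) -> caps B=0 W=0
Move 3: B@(2,0) -> caps B=0 W=0
Move 4: W@(2,3) -> caps B=0 W=0
Move 5: B@(3,3) -> caps B=0 W=0
Move 6: W@(3,2) -> caps B=0 W=1
Move 7: B@(3,1) -> caps B=0 W=1
Move 8: W@(0,1) -> caps B=0 W=1
Move 9: B@(0,3) -> caps B=0 W=1
Move 10: W@(1,2) -> caps B=0 W=1
Move 11: B@(1,1) -> caps B=0 W=1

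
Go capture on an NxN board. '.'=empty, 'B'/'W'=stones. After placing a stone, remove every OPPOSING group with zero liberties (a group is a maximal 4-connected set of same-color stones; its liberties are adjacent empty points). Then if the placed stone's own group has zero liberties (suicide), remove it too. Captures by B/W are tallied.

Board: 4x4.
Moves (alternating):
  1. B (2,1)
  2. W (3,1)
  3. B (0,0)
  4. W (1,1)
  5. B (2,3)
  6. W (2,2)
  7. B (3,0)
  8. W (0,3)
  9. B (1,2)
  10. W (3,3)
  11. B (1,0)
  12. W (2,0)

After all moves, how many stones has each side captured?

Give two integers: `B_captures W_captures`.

Move 1: B@(2,1) -> caps B=0 W=0
Move 2: W@(3,1) -> caps B=0 W=0
Move 3: B@(0,0) -> caps B=0 W=0
Move 4: W@(1,1) -> caps B=0 W=0
Move 5: B@(2,3) -> caps B=0 W=0
Move 6: W@(2,2) -> caps B=0 W=0
Move 7: B@(3,0) -> caps B=0 W=0
Move 8: W@(0,3) -> caps B=0 W=0
Move 9: B@(1,2) -> caps B=0 W=0
Move 10: W@(3,3) -> caps B=0 W=0
Move 11: B@(1,0) -> caps B=0 W=0
Move 12: W@(2,0) -> caps B=0 W=2

Answer: 0 2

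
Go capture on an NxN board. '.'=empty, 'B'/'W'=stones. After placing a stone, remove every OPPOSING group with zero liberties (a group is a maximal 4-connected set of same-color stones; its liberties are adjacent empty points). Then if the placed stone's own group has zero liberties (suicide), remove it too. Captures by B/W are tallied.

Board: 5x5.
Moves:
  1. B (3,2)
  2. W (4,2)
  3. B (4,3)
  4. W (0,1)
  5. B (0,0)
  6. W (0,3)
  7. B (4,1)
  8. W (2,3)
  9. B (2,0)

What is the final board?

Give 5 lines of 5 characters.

Answer: BW.W.
.....
B..W.
..B..
.B.B.

Derivation:
Move 1: B@(3,2) -> caps B=0 W=0
Move 2: W@(4,2) -> caps B=0 W=0
Move 3: B@(4,3) -> caps B=0 W=0
Move 4: W@(0,1) -> caps B=0 W=0
Move 5: B@(0,0) -> caps B=0 W=0
Move 6: W@(0,3) -> caps B=0 W=0
Move 7: B@(4,1) -> caps B=1 W=0
Move 8: W@(2,3) -> caps B=1 W=0
Move 9: B@(2,0) -> caps B=1 W=0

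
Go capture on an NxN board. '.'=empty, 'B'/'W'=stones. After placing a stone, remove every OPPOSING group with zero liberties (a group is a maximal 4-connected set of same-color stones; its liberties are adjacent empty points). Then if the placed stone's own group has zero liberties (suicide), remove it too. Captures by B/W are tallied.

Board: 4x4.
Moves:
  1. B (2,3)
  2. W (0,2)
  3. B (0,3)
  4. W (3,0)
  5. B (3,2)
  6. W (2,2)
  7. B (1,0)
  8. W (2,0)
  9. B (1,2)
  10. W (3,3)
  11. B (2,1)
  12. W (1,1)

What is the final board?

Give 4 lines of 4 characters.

Answer: ..WB
BWB.
WB.B
W.B.

Derivation:
Move 1: B@(2,3) -> caps B=0 W=0
Move 2: W@(0,2) -> caps B=0 W=0
Move 3: B@(0,3) -> caps B=0 W=0
Move 4: W@(3,0) -> caps B=0 W=0
Move 5: B@(3,2) -> caps B=0 W=0
Move 6: W@(2,2) -> caps B=0 W=0
Move 7: B@(1,0) -> caps B=0 W=0
Move 8: W@(2,0) -> caps B=0 W=0
Move 9: B@(1,2) -> caps B=0 W=0
Move 10: W@(3,3) -> caps B=0 W=0
Move 11: B@(2,1) -> caps B=1 W=0
Move 12: W@(1,1) -> caps B=1 W=0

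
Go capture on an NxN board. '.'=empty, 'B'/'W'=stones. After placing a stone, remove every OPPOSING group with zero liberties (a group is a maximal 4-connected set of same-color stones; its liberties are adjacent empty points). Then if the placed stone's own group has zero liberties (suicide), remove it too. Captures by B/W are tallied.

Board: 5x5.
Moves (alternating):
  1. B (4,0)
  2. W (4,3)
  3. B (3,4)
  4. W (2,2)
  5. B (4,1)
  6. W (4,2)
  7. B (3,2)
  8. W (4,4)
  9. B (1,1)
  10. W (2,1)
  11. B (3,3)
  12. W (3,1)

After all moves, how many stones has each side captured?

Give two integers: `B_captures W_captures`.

Answer: 3 0

Derivation:
Move 1: B@(4,0) -> caps B=0 W=0
Move 2: W@(4,3) -> caps B=0 W=0
Move 3: B@(3,4) -> caps B=0 W=0
Move 4: W@(2,2) -> caps B=0 W=0
Move 5: B@(4,1) -> caps B=0 W=0
Move 6: W@(4,2) -> caps B=0 W=0
Move 7: B@(3,2) -> caps B=0 W=0
Move 8: W@(4,4) -> caps B=0 W=0
Move 9: B@(1,1) -> caps B=0 W=0
Move 10: W@(2,1) -> caps B=0 W=0
Move 11: B@(3,3) -> caps B=3 W=0
Move 12: W@(3,1) -> caps B=3 W=0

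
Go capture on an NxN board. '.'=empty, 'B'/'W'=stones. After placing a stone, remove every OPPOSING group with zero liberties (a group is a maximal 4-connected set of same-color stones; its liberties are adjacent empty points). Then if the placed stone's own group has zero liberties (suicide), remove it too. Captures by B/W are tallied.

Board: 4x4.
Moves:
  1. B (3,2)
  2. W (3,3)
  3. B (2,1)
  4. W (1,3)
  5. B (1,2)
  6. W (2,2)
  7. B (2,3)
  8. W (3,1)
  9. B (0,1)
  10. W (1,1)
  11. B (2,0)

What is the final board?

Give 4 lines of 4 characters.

Answer: .B..
.WBW
BB.B
.WB.

Derivation:
Move 1: B@(3,2) -> caps B=0 W=0
Move 2: W@(3,3) -> caps B=0 W=0
Move 3: B@(2,1) -> caps B=0 W=0
Move 4: W@(1,3) -> caps B=0 W=0
Move 5: B@(1,2) -> caps B=0 W=0
Move 6: W@(2,2) -> caps B=0 W=0
Move 7: B@(2,3) -> caps B=2 W=0
Move 8: W@(3,1) -> caps B=2 W=0
Move 9: B@(0,1) -> caps B=2 W=0
Move 10: W@(1,1) -> caps B=2 W=0
Move 11: B@(2,0) -> caps B=2 W=0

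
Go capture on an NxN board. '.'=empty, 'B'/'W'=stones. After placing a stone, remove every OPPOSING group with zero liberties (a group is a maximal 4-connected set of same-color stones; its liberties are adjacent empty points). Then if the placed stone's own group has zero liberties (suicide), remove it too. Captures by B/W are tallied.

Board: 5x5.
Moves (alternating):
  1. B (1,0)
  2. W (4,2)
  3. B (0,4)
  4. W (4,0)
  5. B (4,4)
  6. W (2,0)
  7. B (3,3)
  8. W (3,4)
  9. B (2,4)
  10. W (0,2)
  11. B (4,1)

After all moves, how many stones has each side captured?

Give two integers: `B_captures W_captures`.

Move 1: B@(1,0) -> caps B=0 W=0
Move 2: W@(4,2) -> caps B=0 W=0
Move 3: B@(0,4) -> caps B=0 W=0
Move 4: W@(4,0) -> caps B=0 W=0
Move 5: B@(4,4) -> caps B=0 W=0
Move 6: W@(2,0) -> caps B=0 W=0
Move 7: B@(3,3) -> caps B=0 W=0
Move 8: W@(3,4) -> caps B=0 W=0
Move 9: B@(2,4) -> caps B=1 W=0
Move 10: W@(0,2) -> caps B=1 W=0
Move 11: B@(4,1) -> caps B=1 W=0

Answer: 1 0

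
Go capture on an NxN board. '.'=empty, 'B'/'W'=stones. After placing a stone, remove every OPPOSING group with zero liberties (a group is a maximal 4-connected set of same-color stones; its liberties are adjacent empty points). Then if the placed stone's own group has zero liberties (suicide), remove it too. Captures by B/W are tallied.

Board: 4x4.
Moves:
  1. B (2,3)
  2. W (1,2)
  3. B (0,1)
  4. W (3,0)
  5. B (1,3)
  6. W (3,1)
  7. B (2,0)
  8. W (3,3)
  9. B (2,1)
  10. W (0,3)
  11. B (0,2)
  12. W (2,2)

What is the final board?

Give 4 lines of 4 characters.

Move 1: B@(2,3) -> caps B=0 W=0
Move 2: W@(1,2) -> caps B=0 W=0
Move 3: B@(0,1) -> caps B=0 W=0
Move 4: W@(3,0) -> caps B=0 W=0
Move 5: B@(1,3) -> caps B=0 W=0
Move 6: W@(3,1) -> caps B=0 W=0
Move 7: B@(2,0) -> caps B=0 W=0
Move 8: W@(3,3) -> caps B=0 W=0
Move 9: B@(2,1) -> caps B=0 W=0
Move 10: W@(0,3) -> caps B=0 W=0
Move 11: B@(0,2) -> caps B=1 W=0
Move 12: W@(2,2) -> caps B=1 W=0

Answer: .BB.
..WB
BBWB
WW.W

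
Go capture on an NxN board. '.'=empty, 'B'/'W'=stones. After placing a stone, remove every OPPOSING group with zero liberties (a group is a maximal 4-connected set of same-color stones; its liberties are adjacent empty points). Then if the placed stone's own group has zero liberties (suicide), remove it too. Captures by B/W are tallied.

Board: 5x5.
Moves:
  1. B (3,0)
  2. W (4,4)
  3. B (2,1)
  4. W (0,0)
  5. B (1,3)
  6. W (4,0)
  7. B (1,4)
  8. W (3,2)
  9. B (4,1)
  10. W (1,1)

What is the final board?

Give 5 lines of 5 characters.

Answer: W....
.W.BB
.B...
B.W..
.B..W

Derivation:
Move 1: B@(3,0) -> caps B=0 W=0
Move 2: W@(4,4) -> caps B=0 W=0
Move 3: B@(2,1) -> caps B=0 W=0
Move 4: W@(0,0) -> caps B=0 W=0
Move 5: B@(1,3) -> caps B=0 W=0
Move 6: W@(4,0) -> caps B=0 W=0
Move 7: B@(1,4) -> caps B=0 W=0
Move 8: W@(3,2) -> caps B=0 W=0
Move 9: B@(4,1) -> caps B=1 W=0
Move 10: W@(1,1) -> caps B=1 W=0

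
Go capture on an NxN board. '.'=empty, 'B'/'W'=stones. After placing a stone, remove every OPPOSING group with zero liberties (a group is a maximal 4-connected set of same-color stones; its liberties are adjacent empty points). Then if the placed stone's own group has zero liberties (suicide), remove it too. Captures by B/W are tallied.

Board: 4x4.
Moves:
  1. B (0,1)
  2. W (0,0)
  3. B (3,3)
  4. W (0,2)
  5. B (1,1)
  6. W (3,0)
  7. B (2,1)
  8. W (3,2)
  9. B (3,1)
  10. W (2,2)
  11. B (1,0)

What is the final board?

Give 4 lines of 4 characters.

Move 1: B@(0,1) -> caps B=0 W=0
Move 2: W@(0,0) -> caps B=0 W=0
Move 3: B@(3,3) -> caps B=0 W=0
Move 4: W@(0,2) -> caps B=0 W=0
Move 5: B@(1,1) -> caps B=0 W=0
Move 6: W@(3,0) -> caps B=0 W=0
Move 7: B@(2,1) -> caps B=0 W=0
Move 8: W@(3,2) -> caps B=0 W=0
Move 9: B@(3,1) -> caps B=0 W=0
Move 10: W@(2,2) -> caps B=0 W=0
Move 11: B@(1,0) -> caps B=1 W=0

Answer: .BW.
BB..
.BW.
WBWB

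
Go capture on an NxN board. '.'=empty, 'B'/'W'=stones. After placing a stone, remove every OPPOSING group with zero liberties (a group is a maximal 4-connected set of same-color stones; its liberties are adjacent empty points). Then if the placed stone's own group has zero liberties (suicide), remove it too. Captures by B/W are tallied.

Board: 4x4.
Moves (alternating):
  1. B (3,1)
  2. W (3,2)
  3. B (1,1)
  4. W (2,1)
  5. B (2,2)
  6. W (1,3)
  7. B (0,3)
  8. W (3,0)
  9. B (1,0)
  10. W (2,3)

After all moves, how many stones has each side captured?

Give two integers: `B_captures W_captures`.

Answer: 0 1

Derivation:
Move 1: B@(3,1) -> caps B=0 W=0
Move 2: W@(3,2) -> caps B=0 W=0
Move 3: B@(1,1) -> caps B=0 W=0
Move 4: W@(2,1) -> caps B=0 W=0
Move 5: B@(2,2) -> caps B=0 W=0
Move 6: W@(1,3) -> caps B=0 W=0
Move 7: B@(0,3) -> caps B=0 W=0
Move 8: W@(3,0) -> caps B=0 W=1
Move 9: B@(1,0) -> caps B=0 W=1
Move 10: W@(2,3) -> caps B=0 W=1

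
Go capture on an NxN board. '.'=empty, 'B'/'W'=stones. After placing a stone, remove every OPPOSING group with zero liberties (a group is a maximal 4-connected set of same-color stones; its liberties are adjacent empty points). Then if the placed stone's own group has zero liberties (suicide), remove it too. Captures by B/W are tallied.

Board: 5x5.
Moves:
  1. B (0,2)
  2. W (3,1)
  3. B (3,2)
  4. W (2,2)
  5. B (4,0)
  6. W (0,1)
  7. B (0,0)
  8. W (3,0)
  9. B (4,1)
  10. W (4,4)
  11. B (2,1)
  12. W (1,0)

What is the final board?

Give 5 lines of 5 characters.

Move 1: B@(0,2) -> caps B=0 W=0
Move 2: W@(3,1) -> caps B=0 W=0
Move 3: B@(3,2) -> caps B=0 W=0
Move 4: W@(2,2) -> caps B=0 W=0
Move 5: B@(4,0) -> caps B=0 W=0
Move 6: W@(0,1) -> caps B=0 W=0
Move 7: B@(0,0) -> caps B=0 W=0
Move 8: W@(3,0) -> caps B=0 W=0
Move 9: B@(4,1) -> caps B=0 W=0
Move 10: W@(4,4) -> caps B=0 W=0
Move 11: B@(2,1) -> caps B=0 W=0
Move 12: W@(1,0) -> caps B=0 W=1

Answer: .WB..
W....
.BW..
WWB..
BB..W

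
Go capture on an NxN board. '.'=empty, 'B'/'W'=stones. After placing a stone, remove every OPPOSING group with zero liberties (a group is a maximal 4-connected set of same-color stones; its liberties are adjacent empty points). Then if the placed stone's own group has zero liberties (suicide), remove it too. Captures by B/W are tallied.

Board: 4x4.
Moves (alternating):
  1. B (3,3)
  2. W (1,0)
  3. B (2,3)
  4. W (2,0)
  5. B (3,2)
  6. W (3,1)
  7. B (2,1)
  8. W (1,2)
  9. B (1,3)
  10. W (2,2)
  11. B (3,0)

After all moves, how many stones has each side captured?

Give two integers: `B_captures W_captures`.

Answer: 1 0

Derivation:
Move 1: B@(3,3) -> caps B=0 W=0
Move 2: W@(1,0) -> caps B=0 W=0
Move 3: B@(2,3) -> caps B=0 W=0
Move 4: W@(2,0) -> caps B=0 W=0
Move 5: B@(3,2) -> caps B=0 W=0
Move 6: W@(3,1) -> caps B=0 W=0
Move 7: B@(2,1) -> caps B=0 W=0
Move 8: W@(1,2) -> caps B=0 W=0
Move 9: B@(1,3) -> caps B=0 W=0
Move 10: W@(2,2) -> caps B=0 W=0
Move 11: B@(3,0) -> caps B=1 W=0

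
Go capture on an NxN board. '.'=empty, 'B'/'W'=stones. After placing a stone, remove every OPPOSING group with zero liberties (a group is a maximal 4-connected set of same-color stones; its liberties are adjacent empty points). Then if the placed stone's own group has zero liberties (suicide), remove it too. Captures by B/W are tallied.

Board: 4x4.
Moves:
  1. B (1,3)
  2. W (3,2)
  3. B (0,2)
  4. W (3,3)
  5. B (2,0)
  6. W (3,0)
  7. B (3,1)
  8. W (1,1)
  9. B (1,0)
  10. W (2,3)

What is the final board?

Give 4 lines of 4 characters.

Move 1: B@(1,3) -> caps B=0 W=0
Move 2: W@(3,2) -> caps B=0 W=0
Move 3: B@(0,2) -> caps B=0 W=0
Move 4: W@(3,3) -> caps B=0 W=0
Move 5: B@(2,0) -> caps B=0 W=0
Move 6: W@(3,0) -> caps B=0 W=0
Move 7: B@(3,1) -> caps B=1 W=0
Move 8: W@(1,1) -> caps B=1 W=0
Move 9: B@(1,0) -> caps B=1 W=0
Move 10: W@(2,3) -> caps B=1 W=0

Answer: ..B.
BW.B
B..W
.BWW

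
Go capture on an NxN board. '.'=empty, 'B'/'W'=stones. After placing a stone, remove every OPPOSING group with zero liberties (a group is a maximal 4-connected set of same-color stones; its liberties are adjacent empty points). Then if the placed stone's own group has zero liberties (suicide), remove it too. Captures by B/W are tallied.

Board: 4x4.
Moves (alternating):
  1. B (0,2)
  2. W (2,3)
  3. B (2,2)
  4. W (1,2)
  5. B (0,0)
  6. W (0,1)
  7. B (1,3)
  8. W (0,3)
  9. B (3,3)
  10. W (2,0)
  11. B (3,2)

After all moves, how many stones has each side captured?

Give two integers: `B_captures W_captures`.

Answer: 0 2

Derivation:
Move 1: B@(0,2) -> caps B=0 W=0
Move 2: W@(2,3) -> caps B=0 W=0
Move 3: B@(2,2) -> caps B=0 W=0
Move 4: W@(1,2) -> caps B=0 W=0
Move 5: B@(0,0) -> caps B=0 W=0
Move 6: W@(0,1) -> caps B=0 W=0
Move 7: B@(1,3) -> caps B=0 W=0
Move 8: W@(0,3) -> caps B=0 W=2
Move 9: B@(3,3) -> caps B=0 W=2
Move 10: W@(2,0) -> caps B=0 W=2
Move 11: B@(3,2) -> caps B=0 W=2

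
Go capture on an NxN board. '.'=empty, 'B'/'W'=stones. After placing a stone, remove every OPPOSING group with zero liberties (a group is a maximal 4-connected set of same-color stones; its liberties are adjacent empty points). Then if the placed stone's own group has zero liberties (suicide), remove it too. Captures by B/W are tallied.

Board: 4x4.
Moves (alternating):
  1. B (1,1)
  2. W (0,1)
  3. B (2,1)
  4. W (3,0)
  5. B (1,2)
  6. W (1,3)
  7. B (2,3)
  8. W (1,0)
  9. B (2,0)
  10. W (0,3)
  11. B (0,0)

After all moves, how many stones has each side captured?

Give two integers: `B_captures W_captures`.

Answer: 1 0

Derivation:
Move 1: B@(1,1) -> caps B=0 W=0
Move 2: W@(0,1) -> caps B=0 W=0
Move 3: B@(2,1) -> caps B=0 W=0
Move 4: W@(3,0) -> caps B=0 W=0
Move 5: B@(1,2) -> caps B=0 W=0
Move 6: W@(1,3) -> caps B=0 W=0
Move 7: B@(2,3) -> caps B=0 W=0
Move 8: W@(1,0) -> caps B=0 W=0
Move 9: B@(2,0) -> caps B=0 W=0
Move 10: W@(0,3) -> caps B=0 W=0
Move 11: B@(0,0) -> caps B=1 W=0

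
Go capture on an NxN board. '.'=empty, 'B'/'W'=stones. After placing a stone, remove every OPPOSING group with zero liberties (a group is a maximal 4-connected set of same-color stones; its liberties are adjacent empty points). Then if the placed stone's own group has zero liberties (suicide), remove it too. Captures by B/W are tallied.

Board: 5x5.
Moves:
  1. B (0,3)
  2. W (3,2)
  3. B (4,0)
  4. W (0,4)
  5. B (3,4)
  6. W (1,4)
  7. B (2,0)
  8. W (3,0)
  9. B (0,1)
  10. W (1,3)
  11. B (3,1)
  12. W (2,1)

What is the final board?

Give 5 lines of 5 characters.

Answer: .B.BW
...WW
BW...
.BW.B
B....

Derivation:
Move 1: B@(0,3) -> caps B=0 W=0
Move 2: W@(3,2) -> caps B=0 W=0
Move 3: B@(4,0) -> caps B=0 W=0
Move 4: W@(0,4) -> caps B=0 W=0
Move 5: B@(3,4) -> caps B=0 W=0
Move 6: W@(1,4) -> caps B=0 W=0
Move 7: B@(2,0) -> caps B=0 W=0
Move 8: W@(3,0) -> caps B=0 W=0
Move 9: B@(0,1) -> caps B=0 W=0
Move 10: W@(1,3) -> caps B=0 W=0
Move 11: B@(3,1) -> caps B=1 W=0
Move 12: W@(2,1) -> caps B=1 W=0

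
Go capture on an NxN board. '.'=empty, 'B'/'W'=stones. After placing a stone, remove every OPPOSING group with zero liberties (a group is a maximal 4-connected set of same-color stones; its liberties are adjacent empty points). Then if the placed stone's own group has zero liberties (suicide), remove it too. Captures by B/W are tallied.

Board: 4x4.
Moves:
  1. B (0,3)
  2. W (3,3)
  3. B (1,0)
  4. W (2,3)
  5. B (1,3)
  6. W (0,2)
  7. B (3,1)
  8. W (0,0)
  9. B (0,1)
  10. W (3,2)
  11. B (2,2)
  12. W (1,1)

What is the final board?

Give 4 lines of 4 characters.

Move 1: B@(0,3) -> caps B=0 W=0
Move 2: W@(3,3) -> caps B=0 W=0
Move 3: B@(1,0) -> caps B=0 W=0
Move 4: W@(2,3) -> caps B=0 W=0
Move 5: B@(1,3) -> caps B=0 W=0
Move 6: W@(0,2) -> caps B=0 W=0
Move 7: B@(3,1) -> caps B=0 W=0
Move 8: W@(0,0) -> caps B=0 W=0
Move 9: B@(0,1) -> caps B=1 W=0
Move 10: W@(3,2) -> caps B=1 W=0
Move 11: B@(2,2) -> caps B=4 W=0
Move 12: W@(1,1) -> caps B=4 W=0

Answer: .BWB
BW.B
..B.
.B..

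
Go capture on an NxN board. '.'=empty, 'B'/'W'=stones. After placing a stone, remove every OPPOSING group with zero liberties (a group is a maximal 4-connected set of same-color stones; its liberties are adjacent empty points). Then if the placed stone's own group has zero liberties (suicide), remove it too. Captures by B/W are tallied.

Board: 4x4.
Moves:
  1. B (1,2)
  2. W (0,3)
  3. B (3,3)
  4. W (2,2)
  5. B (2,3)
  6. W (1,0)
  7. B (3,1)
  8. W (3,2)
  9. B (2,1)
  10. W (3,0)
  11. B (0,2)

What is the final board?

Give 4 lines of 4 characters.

Answer: ..BW
W.B.
.B.B
WB.B

Derivation:
Move 1: B@(1,2) -> caps B=0 W=0
Move 2: W@(0,3) -> caps B=0 W=0
Move 3: B@(3,3) -> caps B=0 W=0
Move 4: W@(2,2) -> caps B=0 W=0
Move 5: B@(2,3) -> caps B=0 W=0
Move 6: W@(1,0) -> caps B=0 W=0
Move 7: B@(3,1) -> caps B=0 W=0
Move 8: W@(3,2) -> caps B=0 W=0
Move 9: B@(2,1) -> caps B=2 W=0
Move 10: W@(3,0) -> caps B=2 W=0
Move 11: B@(0,2) -> caps B=2 W=0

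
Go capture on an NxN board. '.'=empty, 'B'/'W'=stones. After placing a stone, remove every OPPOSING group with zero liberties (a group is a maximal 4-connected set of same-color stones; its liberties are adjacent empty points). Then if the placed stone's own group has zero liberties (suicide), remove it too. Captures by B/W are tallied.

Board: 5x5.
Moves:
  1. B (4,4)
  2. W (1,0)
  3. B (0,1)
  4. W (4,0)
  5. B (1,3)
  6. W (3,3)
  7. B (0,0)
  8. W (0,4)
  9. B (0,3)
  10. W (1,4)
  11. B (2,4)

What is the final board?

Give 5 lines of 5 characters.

Move 1: B@(4,4) -> caps B=0 W=0
Move 2: W@(1,0) -> caps B=0 W=0
Move 3: B@(0,1) -> caps B=0 W=0
Move 4: W@(4,0) -> caps B=0 W=0
Move 5: B@(1,3) -> caps B=0 W=0
Move 6: W@(3,3) -> caps B=0 W=0
Move 7: B@(0,0) -> caps B=0 W=0
Move 8: W@(0,4) -> caps B=0 W=0
Move 9: B@(0,3) -> caps B=0 W=0
Move 10: W@(1,4) -> caps B=0 W=0
Move 11: B@(2,4) -> caps B=2 W=0

Answer: BB.B.
W..B.
....B
...W.
W...B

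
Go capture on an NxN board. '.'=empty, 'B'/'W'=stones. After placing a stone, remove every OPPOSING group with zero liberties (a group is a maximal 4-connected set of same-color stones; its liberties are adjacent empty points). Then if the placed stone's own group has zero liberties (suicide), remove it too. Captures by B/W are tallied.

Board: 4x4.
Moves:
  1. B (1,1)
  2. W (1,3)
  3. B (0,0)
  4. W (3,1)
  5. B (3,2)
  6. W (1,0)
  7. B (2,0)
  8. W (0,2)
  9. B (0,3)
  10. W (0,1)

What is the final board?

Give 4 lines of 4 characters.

Move 1: B@(1,1) -> caps B=0 W=0
Move 2: W@(1,3) -> caps B=0 W=0
Move 3: B@(0,0) -> caps B=0 W=0
Move 4: W@(3,1) -> caps B=0 W=0
Move 5: B@(3,2) -> caps B=0 W=0
Move 6: W@(1,0) -> caps B=0 W=0
Move 7: B@(2,0) -> caps B=1 W=0
Move 8: W@(0,2) -> caps B=1 W=0
Move 9: B@(0,3) -> caps B=1 W=0
Move 10: W@(0,1) -> caps B=1 W=0

Answer: BWW.
.B.W
B...
.WB.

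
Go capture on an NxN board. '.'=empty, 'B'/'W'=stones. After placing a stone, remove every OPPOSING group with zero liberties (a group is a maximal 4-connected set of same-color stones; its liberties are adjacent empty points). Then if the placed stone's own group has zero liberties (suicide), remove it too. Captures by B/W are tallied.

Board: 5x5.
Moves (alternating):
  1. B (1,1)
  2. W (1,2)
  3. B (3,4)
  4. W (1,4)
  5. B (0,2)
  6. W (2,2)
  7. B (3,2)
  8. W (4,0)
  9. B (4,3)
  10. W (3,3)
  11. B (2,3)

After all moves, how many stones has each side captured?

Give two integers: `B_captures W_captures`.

Answer: 1 0

Derivation:
Move 1: B@(1,1) -> caps B=0 W=0
Move 2: W@(1,2) -> caps B=0 W=0
Move 3: B@(3,4) -> caps B=0 W=0
Move 4: W@(1,4) -> caps B=0 W=0
Move 5: B@(0,2) -> caps B=0 W=0
Move 6: W@(2,2) -> caps B=0 W=0
Move 7: B@(3,2) -> caps B=0 W=0
Move 8: W@(4,0) -> caps B=0 W=0
Move 9: B@(4,3) -> caps B=0 W=0
Move 10: W@(3,3) -> caps B=0 W=0
Move 11: B@(2,3) -> caps B=1 W=0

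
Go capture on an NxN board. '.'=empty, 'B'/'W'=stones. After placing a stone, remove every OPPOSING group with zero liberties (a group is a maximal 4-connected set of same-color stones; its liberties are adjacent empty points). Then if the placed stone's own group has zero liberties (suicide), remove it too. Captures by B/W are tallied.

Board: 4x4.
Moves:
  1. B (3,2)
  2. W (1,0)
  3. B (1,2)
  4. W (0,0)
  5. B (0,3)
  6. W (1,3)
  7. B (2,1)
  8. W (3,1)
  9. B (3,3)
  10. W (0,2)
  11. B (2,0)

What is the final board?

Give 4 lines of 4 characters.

Answer: W.W.
W.BW
BB..
.WBB

Derivation:
Move 1: B@(3,2) -> caps B=0 W=0
Move 2: W@(1,0) -> caps B=0 W=0
Move 3: B@(1,2) -> caps B=0 W=0
Move 4: W@(0,0) -> caps B=0 W=0
Move 5: B@(0,3) -> caps B=0 W=0
Move 6: W@(1,3) -> caps B=0 W=0
Move 7: B@(2,1) -> caps B=0 W=0
Move 8: W@(3,1) -> caps B=0 W=0
Move 9: B@(3,3) -> caps B=0 W=0
Move 10: W@(0,2) -> caps B=0 W=1
Move 11: B@(2,0) -> caps B=0 W=1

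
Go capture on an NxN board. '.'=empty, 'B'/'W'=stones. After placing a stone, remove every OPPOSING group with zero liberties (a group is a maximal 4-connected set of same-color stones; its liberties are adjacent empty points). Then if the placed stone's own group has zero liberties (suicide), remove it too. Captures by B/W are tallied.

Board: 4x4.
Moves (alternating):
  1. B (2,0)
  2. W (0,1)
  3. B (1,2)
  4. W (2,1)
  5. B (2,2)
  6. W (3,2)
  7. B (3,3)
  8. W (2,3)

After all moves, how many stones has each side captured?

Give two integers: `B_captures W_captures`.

Answer: 0 1

Derivation:
Move 1: B@(2,0) -> caps B=0 W=0
Move 2: W@(0,1) -> caps B=0 W=0
Move 3: B@(1,2) -> caps B=0 W=0
Move 4: W@(2,1) -> caps B=0 W=0
Move 5: B@(2,2) -> caps B=0 W=0
Move 6: W@(3,2) -> caps B=0 W=0
Move 7: B@(3,3) -> caps B=0 W=0
Move 8: W@(2,3) -> caps B=0 W=1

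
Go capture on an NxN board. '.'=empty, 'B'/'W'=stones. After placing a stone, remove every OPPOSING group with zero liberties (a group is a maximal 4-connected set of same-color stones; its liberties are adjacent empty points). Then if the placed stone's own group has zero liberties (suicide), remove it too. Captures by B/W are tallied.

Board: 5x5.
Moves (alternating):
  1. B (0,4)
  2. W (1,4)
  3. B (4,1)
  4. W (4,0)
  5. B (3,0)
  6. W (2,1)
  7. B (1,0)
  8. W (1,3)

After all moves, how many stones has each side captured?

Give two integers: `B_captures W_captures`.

Answer: 1 0

Derivation:
Move 1: B@(0,4) -> caps B=0 W=0
Move 2: W@(1,4) -> caps B=0 W=0
Move 3: B@(4,1) -> caps B=0 W=0
Move 4: W@(4,0) -> caps B=0 W=0
Move 5: B@(3,0) -> caps B=1 W=0
Move 6: W@(2,1) -> caps B=1 W=0
Move 7: B@(1,0) -> caps B=1 W=0
Move 8: W@(1,3) -> caps B=1 W=0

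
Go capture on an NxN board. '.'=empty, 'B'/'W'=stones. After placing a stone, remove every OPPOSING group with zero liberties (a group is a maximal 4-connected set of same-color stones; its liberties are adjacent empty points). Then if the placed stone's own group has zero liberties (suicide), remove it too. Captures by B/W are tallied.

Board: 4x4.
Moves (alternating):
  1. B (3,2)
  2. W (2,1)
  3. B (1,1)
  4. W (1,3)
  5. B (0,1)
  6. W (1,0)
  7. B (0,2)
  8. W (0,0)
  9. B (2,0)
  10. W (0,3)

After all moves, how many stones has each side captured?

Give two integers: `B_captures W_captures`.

Answer: 2 0

Derivation:
Move 1: B@(3,2) -> caps B=0 W=0
Move 2: W@(2,1) -> caps B=0 W=0
Move 3: B@(1,1) -> caps B=0 W=0
Move 4: W@(1,3) -> caps B=0 W=0
Move 5: B@(0,1) -> caps B=0 W=0
Move 6: W@(1,0) -> caps B=0 W=0
Move 7: B@(0,2) -> caps B=0 W=0
Move 8: W@(0,0) -> caps B=0 W=0
Move 9: B@(2,0) -> caps B=2 W=0
Move 10: W@(0,3) -> caps B=2 W=0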